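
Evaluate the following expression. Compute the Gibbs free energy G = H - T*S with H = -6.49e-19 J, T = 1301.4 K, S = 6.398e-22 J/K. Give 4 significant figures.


Step 1: T*S = 1301.4 * 6.398e-22 = 8.326e-19 J
Step 2: G = H - T*S = -6.49e-19 - 8.326e-19
Step 3: G = -1.482e-18 J

-1.482e-18


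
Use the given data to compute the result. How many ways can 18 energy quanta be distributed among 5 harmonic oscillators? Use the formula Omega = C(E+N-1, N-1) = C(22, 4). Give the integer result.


Step 1: Use binomial coefficient C(22, 4)
Step 2: Numerator = 22! / 18!
Step 3: Denominator = 4!
Step 4: Omega = 7315

7315


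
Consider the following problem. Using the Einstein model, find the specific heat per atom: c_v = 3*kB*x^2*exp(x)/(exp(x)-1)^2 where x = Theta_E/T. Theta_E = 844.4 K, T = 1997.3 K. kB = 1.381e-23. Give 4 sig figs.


Step 1: x = Theta_E/T = 844.4/1997.3 = 0.4228
Step 2: x^2 = 0.1787
Step 3: exp(x) = 1.526
Step 4: c_v = 3*1.381e-23*0.1787*1.526/(1.526-1)^2 = 4.082e-23

4.082e-23


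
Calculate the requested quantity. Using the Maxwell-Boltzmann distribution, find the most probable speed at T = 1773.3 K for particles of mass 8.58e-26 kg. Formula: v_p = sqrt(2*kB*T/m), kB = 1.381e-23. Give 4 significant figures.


Step 1: Numerator = 2*kB*T = 2*1.381e-23*1773.3 = 4.898e-20
Step 2: Ratio = 4.898e-20 / 8.58e-26 = 5.708e+05
Step 3: v_p = sqrt(5.708e+05) = 755.5 m/s

755.5


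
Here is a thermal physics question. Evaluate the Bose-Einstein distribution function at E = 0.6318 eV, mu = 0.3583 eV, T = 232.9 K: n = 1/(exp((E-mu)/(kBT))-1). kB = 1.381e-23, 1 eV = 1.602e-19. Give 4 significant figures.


Step 1: (E - mu) = 0.2735 eV
Step 2: x = (E-mu)*eV/(kB*T) = 0.2735*1.602e-19/(1.381e-23*232.9) = 13.62
Step 3: exp(x) = 8.245e+05
Step 4: n = 1/(exp(x)-1) = 1.213e-06

1.213e-06


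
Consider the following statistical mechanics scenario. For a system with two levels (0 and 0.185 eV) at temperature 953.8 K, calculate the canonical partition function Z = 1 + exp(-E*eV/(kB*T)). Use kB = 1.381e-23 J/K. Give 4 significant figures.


Step 1: Compute beta*E = E*eV/(kB*T) = 0.185*1.602e-19/(1.381e-23*953.8) = 2.25
Step 2: exp(-beta*E) = exp(-2.25) = 0.1054
Step 3: Z = 1 + 0.1054 = 1.105

1.105


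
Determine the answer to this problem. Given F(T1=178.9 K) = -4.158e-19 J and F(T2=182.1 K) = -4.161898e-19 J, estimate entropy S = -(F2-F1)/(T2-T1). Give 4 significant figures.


Step 1: dF = F2 - F1 = -4.161898e-19 - (-4.158e-19) = -3.898e-22 J
Step 2: dT = T2 - T1 = 182.1 - 178.9 = 3.2 K
Step 3: S = -dF/dT = -(-3.898e-22)/3.2 = 1.218e-22 J/K

1.218e-22


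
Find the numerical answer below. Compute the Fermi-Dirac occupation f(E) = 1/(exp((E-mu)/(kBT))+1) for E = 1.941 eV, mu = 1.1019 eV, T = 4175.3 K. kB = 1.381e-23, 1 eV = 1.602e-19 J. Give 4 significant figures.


Step 1: (E - mu) = 1.941 - 1.1019 = 0.8391 eV
Step 2: Convert: (E-mu)*eV = 1.344e-19 J
Step 3: x = (E-mu)*eV/(kB*T) = 2.331
Step 4: f = 1/(exp(2.331)+1) = 0.08857

0.08857


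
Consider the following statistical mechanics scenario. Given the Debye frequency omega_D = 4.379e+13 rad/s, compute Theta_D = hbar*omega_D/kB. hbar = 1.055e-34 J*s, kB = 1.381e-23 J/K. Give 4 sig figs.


Step 1: hbar*omega_D = 1.055e-34 * 4.379e+13 = 4.62e-21 J
Step 2: Theta_D = 4.62e-21 / 1.381e-23
Step 3: Theta_D = 334.5 K

334.5


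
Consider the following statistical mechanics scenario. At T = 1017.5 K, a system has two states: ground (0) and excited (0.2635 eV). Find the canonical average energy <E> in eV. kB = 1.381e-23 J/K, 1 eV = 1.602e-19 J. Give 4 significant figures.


Step 1: beta*E = 0.2635*1.602e-19/(1.381e-23*1017.5) = 3.004
Step 2: exp(-beta*E) = 0.04958
Step 3: <E> = 0.2635*0.04958/(1+0.04958) = 0.01245 eV

0.01245


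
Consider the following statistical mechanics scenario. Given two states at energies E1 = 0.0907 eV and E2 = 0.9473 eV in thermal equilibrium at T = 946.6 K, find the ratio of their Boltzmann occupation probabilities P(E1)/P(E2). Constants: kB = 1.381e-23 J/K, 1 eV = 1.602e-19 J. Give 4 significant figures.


Step 1: Compute energy difference dE = E1 - E2 = 0.0907 - 0.9473 = -0.8566 eV
Step 2: Convert to Joules: dE_J = -0.8566 * 1.602e-19 = -1.372e-19 J
Step 3: Compute exponent = -dE_J / (kB * T) = -(-1.372e-19) / (1.381e-23 * 946.6) = 10.5
Step 4: P(E1)/P(E2) = exp(10.5) = 3.622e+04

3.622e+04


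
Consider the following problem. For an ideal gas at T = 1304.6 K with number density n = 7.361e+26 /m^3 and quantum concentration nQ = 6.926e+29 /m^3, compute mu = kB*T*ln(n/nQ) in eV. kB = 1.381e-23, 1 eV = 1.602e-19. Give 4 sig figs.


Step 1: n/nQ = 7.361e+26/6.926e+29 = 0.001063
Step 2: ln(n/nQ) = -6.847
Step 3: mu = kB*T*ln(n/nQ) = 1.802e-20*-6.847 = -1.234e-19 J
Step 4: Convert to eV: -1.234e-19/1.602e-19 = -0.77 eV

-0.77


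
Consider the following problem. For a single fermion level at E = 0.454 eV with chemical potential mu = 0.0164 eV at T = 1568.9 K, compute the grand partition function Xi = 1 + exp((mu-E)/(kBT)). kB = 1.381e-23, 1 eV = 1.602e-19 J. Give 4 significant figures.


Step 1: (mu - E) = 0.0164 - 0.454 = -0.4376 eV
Step 2: x = (mu-E)*eV/(kB*T) = -0.4376*1.602e-19/(1.381e-23*1568.9) = -3.236
Step 3: exp(x) = 0.03934
Step 4: Xi = 1 + 0.03934 = 1.039

1.039


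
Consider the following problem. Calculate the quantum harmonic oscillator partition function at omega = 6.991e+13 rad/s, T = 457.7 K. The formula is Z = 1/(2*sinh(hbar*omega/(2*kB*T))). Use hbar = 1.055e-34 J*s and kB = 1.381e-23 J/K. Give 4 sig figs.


Step 1: Compute x = hbar*omega/(kB*T) = 1.055e-34*6.991e+13/(1.381e-23*457.7) = 1.167
Step 2: x/2 = 0.5834
Step 3: sinh(x/2) = 0.6171
Step 4: Z = 1/(2*0.6171) = 0.8102

0.8102


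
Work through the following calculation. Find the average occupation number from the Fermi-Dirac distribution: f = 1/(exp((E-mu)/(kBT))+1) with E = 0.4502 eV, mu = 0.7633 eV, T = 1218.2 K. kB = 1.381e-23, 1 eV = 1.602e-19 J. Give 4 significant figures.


Step 1: (E - mu) = 0.4502 - 0.7633 = -0.3131 eV
Step 2: Convert: (E-mu)*eV = -5.016e-20 J
Step 3: x = (E-mu)*eV/(kB*T) = -2.981
Step 4: f = 1/(exp(-2.981)+1) = 0.9517

0.9517


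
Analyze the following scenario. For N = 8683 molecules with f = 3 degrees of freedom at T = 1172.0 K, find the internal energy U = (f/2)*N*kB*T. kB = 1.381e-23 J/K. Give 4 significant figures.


Step 1: f/2 = 3/2 = 1.5
Step 2: N*kB*T = 8683*1.381e-23*1172.0 = 1.405e-16
Step 3: U = 1.5 * 1.405e-16 = 2.108e-16 J

2.108e-16


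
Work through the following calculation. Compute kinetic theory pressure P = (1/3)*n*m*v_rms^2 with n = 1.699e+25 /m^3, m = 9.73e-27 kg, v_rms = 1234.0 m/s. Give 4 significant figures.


Step 1: v_rms^2 = 1234.0^2 = 1.523e+06
Step 2: n*m = 1.699e+25*9.73e-27 = 0.1653
Step 3: P = (1/3)*0.1653*1.523e+06 = 8.391e+04 Pa

8.391e+04


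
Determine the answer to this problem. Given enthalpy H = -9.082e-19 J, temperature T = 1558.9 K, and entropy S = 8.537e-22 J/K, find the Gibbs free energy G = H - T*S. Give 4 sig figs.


Step 1: T*S = 1558.9 * 8.537e-22 = 1.331e-18 J
Step 2: G = H - T*S = -9.082e-19 - 1.331e-18
Step 3: G = -2.239e-18 J

-2.239e-18


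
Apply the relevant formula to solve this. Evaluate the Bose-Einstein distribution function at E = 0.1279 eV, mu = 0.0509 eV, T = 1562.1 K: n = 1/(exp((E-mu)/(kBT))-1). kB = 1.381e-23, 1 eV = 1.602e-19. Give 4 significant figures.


Step 1: (E - mu) = 0.077 eV
Step 2: x = (E-mu)*eV/(kB*T) = 0.077*1.602e-19/(1.381e-23*1562.1) = 0.5718
Step 3: exp(x) = 1.771
Step 4: n = 1/(exp(x)-1) = 1.296

1.296


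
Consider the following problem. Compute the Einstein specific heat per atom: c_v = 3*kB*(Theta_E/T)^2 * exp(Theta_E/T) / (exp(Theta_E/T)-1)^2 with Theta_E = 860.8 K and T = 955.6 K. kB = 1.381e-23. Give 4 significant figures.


Step 1: x = Theta_E/T = 860.8/955.6 = 0.9008
Step 2: x^2 = 0.8114
Step 3: exp(x) = 2.462
Step 4: c_v = 3*1.381e-23*0.8114*2.462/(2.462-1)^2 = 3.874e-23

3.874e-23


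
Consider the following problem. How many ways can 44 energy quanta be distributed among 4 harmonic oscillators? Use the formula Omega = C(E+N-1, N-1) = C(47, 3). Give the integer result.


Step 1: Use binomial coefficient C(47, 3)
Step 2: Numerator = 47! / 44!
Step 3: Denominator = 3!
Step 4: Omega = 16215

16215


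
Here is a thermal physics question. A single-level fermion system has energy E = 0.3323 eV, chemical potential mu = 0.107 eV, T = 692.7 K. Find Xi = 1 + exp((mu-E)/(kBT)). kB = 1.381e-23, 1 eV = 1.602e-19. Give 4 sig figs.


Step 1: (mu - E) = 0.107 - 0.3323 = -0.2253 eV
Step 2: x = (mu-E)*eV/(kB*T) = -0.2253*1.602e-19/(1.381e-23*692.7) = -3.773
Step 3: exp(x) = 0.02298
Step 4: Xi = 1 + 0.02298 = 1.023

1.023


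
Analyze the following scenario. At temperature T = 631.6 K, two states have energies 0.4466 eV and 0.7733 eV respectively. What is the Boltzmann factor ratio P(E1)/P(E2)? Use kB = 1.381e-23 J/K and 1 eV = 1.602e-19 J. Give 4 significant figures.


Step 1: Compute energy difference dE = E1 - E2 = 0.4466 - 0.7733 = -0.3267 eV
Step 2: Convert to Joules: dE_J = -0.3267 * 1.602e-19 = -5.234e-20 J
Step 3: Compute exponent = -dE_J / (kB * T) = -(-5.234e-20) / (1.381e-23 * 631.6) = 6
Step 4: P(E1)/P(E2) = exp(6) = 403.6

403.6


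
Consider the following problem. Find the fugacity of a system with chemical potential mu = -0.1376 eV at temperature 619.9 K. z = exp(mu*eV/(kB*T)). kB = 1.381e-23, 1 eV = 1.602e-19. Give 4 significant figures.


Step 1: Convert mu to Joules: -0.1376*1.602e-19 = -2.204e-20 J
Step 2: kB*T = 1.381e-23*619.9 = 8.561e-21 J
Step 3: mu/(kB*T) = -2.575
Step 4: z = exp(-2.575) = 0.07616

0.07616


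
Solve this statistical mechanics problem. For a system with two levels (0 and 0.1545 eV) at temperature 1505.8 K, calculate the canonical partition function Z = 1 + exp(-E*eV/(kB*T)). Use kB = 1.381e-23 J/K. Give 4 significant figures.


Step 1: Compute beta*E = E*eV/(kB*T) = 0.1545*1.602e-19/(1.381e-23*1505.8) = 1.19
Step 2: exp(-beta*E) = exp(-1.19) = 0.3042
Step 3: Z = 1 + 0.3042 = 1.304

1.304


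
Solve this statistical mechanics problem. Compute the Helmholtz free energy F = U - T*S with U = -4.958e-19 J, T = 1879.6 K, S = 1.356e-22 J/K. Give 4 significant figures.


Step 1: T*S = 1879.6 * 1.356e-22 = 2.549e-19 J
Step 2: F = U - T*S = -4.958e-19 - 2.549e-19
Step 3: F = -7.507e-19 J

-7.507e-19


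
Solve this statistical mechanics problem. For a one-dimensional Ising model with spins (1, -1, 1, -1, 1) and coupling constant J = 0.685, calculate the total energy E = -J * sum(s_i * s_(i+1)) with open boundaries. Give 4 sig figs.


Step 1: Nearest-neighbor products: -1, -1, -1, -1
Step 2: Sum of products = -4
Step 3: E = -0.685 * -4 = 2.74

2.74


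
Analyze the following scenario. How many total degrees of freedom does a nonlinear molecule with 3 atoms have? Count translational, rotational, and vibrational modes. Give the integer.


Step 1: Translational DOF = 3
Step 2: Rotational DOF (nonlinear) = 3
Step 3: Vibrational DOF = 3*3 - 6 = 3
Step 4: Total = 3 + 3 + 3 = 9

9


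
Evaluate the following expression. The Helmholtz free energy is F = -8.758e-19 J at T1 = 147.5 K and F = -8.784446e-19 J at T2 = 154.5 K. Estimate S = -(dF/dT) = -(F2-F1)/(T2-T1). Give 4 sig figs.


Step 1: dF = F2 - F1 = -8.784446e-19 - (-8.758e-19) = -2.6446e-21 J
Step 2: dT = T2 - T1 = 154.5 - 147.5 = 7 K
Step 3: S = -dF/dT = -(-2.6446e-21)/7 = 3.778e-22 J/K

3.778e-22


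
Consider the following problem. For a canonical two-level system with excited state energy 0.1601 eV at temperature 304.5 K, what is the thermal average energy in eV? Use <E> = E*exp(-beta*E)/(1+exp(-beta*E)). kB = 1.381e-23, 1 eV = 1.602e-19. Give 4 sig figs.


Step 1: beta*E = 0.1601*1.602e-19/(1.381e-23*304.5) = 6.099
Step 2: exp(-beta*E) = 0.002245
Step 3: <E> = 0.1601*0.002245/(1+0.002245) = 0.0003586 eV

0.0003586


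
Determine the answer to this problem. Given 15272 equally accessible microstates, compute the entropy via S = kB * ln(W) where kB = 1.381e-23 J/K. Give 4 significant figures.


Step 1: ln(W) = ln(15272) = 9.634
Step 2: S = kB * ln(W) = 1.381e-23 * 9.634
Step 3: S = 1.33e-22 J/K

1.33e-22


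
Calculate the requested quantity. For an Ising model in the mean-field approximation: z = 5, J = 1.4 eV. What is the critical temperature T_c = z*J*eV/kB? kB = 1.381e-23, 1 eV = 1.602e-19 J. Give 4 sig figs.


Step 1: z*J = 5*1.4 = 7 eV
Step 2: Convert to Joules: 7*1.602e-19 = 1.121e-18 J
Step 3: T_c = 1.121e-18 / 1.381e-23 = 8.12e+04 K

8.12e+04


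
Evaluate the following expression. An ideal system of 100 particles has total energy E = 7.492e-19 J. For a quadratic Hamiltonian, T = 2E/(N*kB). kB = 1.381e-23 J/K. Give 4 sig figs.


Step 1: Numerator = 2*E = 2*7.492e-19 = 1.498e-18 J
Step 2: Denominator = N*kB = 100*1.381e-23 = 1.381e-21
Step 3: T = 1.498e-18 / 1.381e-21 = 1085 K

1085


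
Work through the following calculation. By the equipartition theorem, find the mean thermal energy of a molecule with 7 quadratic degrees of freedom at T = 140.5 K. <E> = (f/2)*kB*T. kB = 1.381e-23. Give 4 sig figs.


Step 1: f/2 = 7/2 = 3.5
Step 2: kB*T = 1.381e-23 * 140.5 = 1.94e-21
Step 3: <E> = 3.5 * 1.94e-21 = 6.791e-21 J

6.791e-21


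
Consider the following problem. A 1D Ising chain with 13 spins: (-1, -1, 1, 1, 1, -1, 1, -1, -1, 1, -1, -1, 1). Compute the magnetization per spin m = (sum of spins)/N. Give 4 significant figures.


Step 1: Count up spins (+1): 6, down spins (-1): 7
Step 2: Total magnetization M = 6 - 7 = -1
Step 3: m = M/N = -1/13 = -0.07692

-0.07692


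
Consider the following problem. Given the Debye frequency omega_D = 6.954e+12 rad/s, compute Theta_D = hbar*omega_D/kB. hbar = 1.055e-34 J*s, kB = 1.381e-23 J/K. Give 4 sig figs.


Step 1: hbar*omega_D = 1.055e-34 * 6.954e+12 = 7.336e-22 J
Step 2: Theta_D = 7.336e-22 / 1.381e-23
Step 3: Theta_D = 53.12 K

53.12


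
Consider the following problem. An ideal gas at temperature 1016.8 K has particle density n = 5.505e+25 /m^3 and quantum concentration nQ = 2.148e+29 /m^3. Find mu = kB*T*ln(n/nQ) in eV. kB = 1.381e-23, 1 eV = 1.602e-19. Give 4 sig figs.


Step 1: n/nQ = 5.505e+25/2.148e+29 = 0.0002563
Step 2: ln(n/nQ) = -8.269
Step 3: mu = kB*T*ln(n/nQ) = 1.404e-20*-8.269 = -1.161e-19 J
Step 4: Convert to eV: -1.161e-19/1.602e-19 = -0.7248 eV

-0.7248


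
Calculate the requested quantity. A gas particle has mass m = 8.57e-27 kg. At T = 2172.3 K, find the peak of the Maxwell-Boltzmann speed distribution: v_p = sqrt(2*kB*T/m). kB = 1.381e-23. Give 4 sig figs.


Step 1: Numerator = 2*kB*T = 2*1.381e-23*2172.3 = 6e-20
Step 2: Ratio = 6e-20 / 8.57e-27 = 7.001e+06
Step 3: v_p = sqrt(7.001e+06) = 2646 m/s

2646


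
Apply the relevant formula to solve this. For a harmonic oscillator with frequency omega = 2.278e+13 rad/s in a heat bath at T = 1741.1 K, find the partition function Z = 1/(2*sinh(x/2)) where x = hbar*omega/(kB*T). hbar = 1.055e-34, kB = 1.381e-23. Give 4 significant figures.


Step 1: Compute x = hbar*omega/(kB*T) = 1.055e-34*2.278e+13/(1.381e-23*1741.1) = 0.09995
Step 2: x/2 = 0.04998
Step 3: sinh(x/2) = 0.05
Step 4: Z = 1/(2*0.05) = 10

10


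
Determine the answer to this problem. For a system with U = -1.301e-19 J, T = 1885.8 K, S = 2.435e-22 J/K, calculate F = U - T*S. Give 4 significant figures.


Step 1: T*S = 1885.8 * 2.435e-22 = 4.592e-19 J
Step 2: F = U - T*S = -1.301e-19 - 4.592e-19
Step 3: F = -5.893e-19 J

-5.893e-19


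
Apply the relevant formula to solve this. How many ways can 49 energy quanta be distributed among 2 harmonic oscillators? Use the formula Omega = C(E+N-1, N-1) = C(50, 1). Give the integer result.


Step 1: Use binomial coefficient C(50, 1)
Step 2: Numerator = 50! / 49!
Step 3: Denominator = 1!
Step 4: Omega = 50

50


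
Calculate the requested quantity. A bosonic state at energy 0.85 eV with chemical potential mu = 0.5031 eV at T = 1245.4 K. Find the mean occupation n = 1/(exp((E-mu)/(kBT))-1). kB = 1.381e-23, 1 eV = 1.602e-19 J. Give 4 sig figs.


Step 1: (E - mu) = 0.3469 eV
Step 2: x = (E-mu)*eV/(kB*T) = 0.3469*1.602e-19/(1.381e-23*1245.4) = 3.231
Step 3: exp(x) = 25.31
Step 4: n = 1/(exp(x)-1) = 0.04114

0.04114


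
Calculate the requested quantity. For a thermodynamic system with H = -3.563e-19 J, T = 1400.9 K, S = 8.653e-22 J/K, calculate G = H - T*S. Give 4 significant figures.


Step 1: T*S = 1400.9 * 8.653e-22 = 1.212e-18 J
Step 2: G = H - T*S = -3.563e-19 - 1.212e-18
Step 3: G = -1.568e-18 J

-1.568e-18


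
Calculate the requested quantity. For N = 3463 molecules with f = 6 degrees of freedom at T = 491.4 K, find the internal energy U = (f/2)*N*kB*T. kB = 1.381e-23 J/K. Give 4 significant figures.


Step 1: f/2 = 6/2 = 3.0
Step 2: N*kB*T = 3463*1.381e-23*491.4 = 2.35e-17
Step 3: U = 3.0 * 2.35e-17 = 7.05e-17 J

7.05e-17


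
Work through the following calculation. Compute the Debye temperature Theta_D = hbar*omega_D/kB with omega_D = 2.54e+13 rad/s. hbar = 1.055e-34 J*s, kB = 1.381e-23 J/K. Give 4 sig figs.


Step 1: hbar*omega_D = 1.055e-34 * 2.54e+13 = 2.68e-21 J
Step 2: Theta_D = 2.68e-21 / 1.381e-23
Step 3: Theta_D = 194 K

194


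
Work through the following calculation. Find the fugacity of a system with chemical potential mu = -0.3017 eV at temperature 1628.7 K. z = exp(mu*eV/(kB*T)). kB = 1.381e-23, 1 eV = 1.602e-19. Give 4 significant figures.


Step 1: Convert mu to Joules: -0.3017*1.602e-19 = -4.833e-20 J
Step 2: kB*T = 1.381e-23*1628.7 = 2.249e-20 J
Step 3: mu/(kB*T) = -2.149
Step 4: z = exp(-2.149) = 0.1166

0.1166


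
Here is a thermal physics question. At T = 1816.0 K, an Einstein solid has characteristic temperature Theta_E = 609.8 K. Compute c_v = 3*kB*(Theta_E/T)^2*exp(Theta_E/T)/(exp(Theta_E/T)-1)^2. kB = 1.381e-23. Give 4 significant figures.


Step 1: x = Theta_E/T = 609.8/1816.0 = 0.3358
Step 2: x^2 = 0.1128
Step 3: exp(x) = 1.399
Step 4: c_v = 3*1.381e-23*0.1128*1.399/(1.399-1)^2 = 4.104e-23

4.104e-23


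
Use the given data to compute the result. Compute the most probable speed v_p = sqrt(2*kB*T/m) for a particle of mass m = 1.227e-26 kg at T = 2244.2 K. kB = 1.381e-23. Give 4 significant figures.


Step 1: Numerator = 2*kB*T = 2*1.381e-23*2244.2 = 6.198e-20
Step 2: Ratio = 6.198e-20 / 1.227e-26 = 5.052e+06
Step 3: v_p = sqrt(5.052e+06) = 2248 m/s

2248


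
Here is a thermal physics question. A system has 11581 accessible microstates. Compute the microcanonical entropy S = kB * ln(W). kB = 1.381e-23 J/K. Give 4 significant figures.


Step 1: ln(W) = ln(11581) = 9.357
Step 2: S = kB * ln(W) = 1.381e-23 * 9.357
Step 3: S = 1.292e-22 J/K

1.292e-22


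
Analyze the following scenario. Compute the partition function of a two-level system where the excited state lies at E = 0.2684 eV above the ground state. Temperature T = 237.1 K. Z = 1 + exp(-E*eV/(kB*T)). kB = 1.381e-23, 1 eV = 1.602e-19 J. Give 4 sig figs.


Step 1: Compute beta*E = E*eV/(kB*T) = 0.2684*1.602e-19/(1.381e-23*237.1) = 13.13
Step 2: exp(-beta*E) = exp(-13.13) = 1.981e-06
Step 3: Z = 1 + 1.981e-06 = 1

1


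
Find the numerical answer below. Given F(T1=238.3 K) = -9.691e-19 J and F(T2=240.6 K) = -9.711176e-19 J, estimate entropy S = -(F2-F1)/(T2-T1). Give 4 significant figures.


Step 1: dF = F2 - F1 = -9.711176e-19 - (-9.691e-19) = -2.0176e-21 J
Step 2: dT = T2 - T1 = 240.6 - 238.3 = 2.3 K
Step 3: S = -dF/dT = -(-2.0176e-21)/2.3 = 8.772e-22 J/K

8.772e-22


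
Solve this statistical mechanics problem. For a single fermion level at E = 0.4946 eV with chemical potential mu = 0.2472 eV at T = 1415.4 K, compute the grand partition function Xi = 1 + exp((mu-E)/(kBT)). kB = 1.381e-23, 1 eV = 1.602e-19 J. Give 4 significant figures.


Step 1: (mu - E) = 0.2472 - 0.4946 = -0.2474 eV
Step 2: x = (mu-E)*eV/(kB*T) = -0.2474*1.602e-19/(1.381e-23*1415.4) = -2.028
Step 3: exp(x) = 0.1316
Step 4: Xi = 1 + 0.1316 = 1.132

1.132


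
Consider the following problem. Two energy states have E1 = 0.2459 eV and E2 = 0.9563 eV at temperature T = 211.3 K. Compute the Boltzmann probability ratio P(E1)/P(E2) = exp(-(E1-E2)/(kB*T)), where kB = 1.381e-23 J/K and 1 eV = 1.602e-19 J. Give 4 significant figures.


Step 1: Compute energy difference dE = E1 - E2 = 0.2459 - 0.9563 = -0.7104 eV
Step 2: Convert to Joules: dE_J = -0.7104 * 1.602e-19 = -1.138e-19 J
Step 3: Compute exponent = -dE_J / (kB * T) = -(-1.138e-19) / (1.381e-23 * 211.3) = 39
Step 4: P(E1)/P(E2) = exp(39) = 8.665e+16

8.665e+16


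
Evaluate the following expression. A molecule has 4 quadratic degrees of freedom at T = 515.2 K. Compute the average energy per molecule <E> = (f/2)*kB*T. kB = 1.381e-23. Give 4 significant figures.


Step 1: f/2 = 4/2 = 2
Step 2: kB*T = 1.381e-23 * 515.2 = 7.115e-21
Step 3: <E> = 2 * 7.115e-21 = 1.423e-20 J

1.423e-20


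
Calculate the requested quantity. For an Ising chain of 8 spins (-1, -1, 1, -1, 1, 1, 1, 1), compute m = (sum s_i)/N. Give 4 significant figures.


Step 1: Count up spins (+1): 5, down spins (-1): 3
Step 2: Total magnetization M = 5 - 3 = 2
Step 3: m = M/N = 2/8 = 0.25

0.25


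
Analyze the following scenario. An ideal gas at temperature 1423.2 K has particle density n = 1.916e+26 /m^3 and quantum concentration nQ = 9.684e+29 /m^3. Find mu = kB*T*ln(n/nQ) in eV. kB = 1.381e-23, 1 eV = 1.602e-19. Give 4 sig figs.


Step 1: n/nQ = 1.916e+26/9.684e+29 = 0.0001979
Step 2: ln(n/nQ) = -8.528
Step 3: mu = kB*T*ln(n/nQ) = 1.965e-20*-8.528 = -1.676e-19 J
Step 4: Convert to eV: -1.676e-19/1.602e-19 = -1.046 eV

-1.046


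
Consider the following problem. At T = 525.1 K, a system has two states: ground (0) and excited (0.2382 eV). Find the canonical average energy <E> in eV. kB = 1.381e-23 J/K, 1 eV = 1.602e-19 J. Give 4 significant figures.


Step 1: beta*E = 0.2382*1.602e-19/(1.381e-23*525.1) = 5.262
Step 2: exp(-beta*E) = 0.005184
Step 3: <E> = 0.2382*0.005184/(1+0.005184) = 0.001228 eV

0.001228


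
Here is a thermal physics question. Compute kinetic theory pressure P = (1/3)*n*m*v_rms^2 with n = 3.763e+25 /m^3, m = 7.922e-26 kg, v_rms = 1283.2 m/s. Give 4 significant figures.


Step 1: v_rms^2 = 1283.2^2 = 1.647e+06
Step 2: n*m = 3.763e+25*7.922e-26 = 2.981
Step 3: P = (1/3)*2.981*1.647e+06 = 1.636e+06 Pa

1.636e+06


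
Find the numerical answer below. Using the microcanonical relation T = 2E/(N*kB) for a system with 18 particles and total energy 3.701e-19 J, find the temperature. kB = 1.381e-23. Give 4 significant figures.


Step 1: Numerator = 2*E = 2*3.701e-19 = 7.402e-19 J
Step 2: Denominator = N*kB = 18*1.381e-23 = 2.486e-22
Step 3: T = 7.402e-19 / 2.486e-22 = 2978 K

2978


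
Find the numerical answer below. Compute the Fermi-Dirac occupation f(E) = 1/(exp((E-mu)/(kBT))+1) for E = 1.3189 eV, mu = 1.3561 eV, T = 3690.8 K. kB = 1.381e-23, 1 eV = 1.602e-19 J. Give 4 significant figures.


Step 1: (E - mu) = 1.3189 - 1.3561 = -0.0372 eV
Step 2: Convert: (E-mu)*eV = -5.959e-21 J
Step 3: x = (E-mu)*eV/(kB*T) = -0.1169
Step 4: f = 1/(exp(-0.1169)+1) = 0.5292

0.5292


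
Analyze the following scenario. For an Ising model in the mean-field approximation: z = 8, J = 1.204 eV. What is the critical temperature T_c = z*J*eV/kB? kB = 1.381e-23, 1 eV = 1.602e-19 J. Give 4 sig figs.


Step 1: z*J = 8*1.204 = 9.632 eV
Step 2: Convert to Joules: 9.632*1.602e-19 = 1.543e-18 J
Step 3: T_c = 1.543e-18 / 1.381e-23 = 1.117e+05 K

1.117e+05


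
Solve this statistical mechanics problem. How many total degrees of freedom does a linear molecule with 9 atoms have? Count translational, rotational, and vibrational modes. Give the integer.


Step 1: Translational DOF = 3
Step 2: Rotational DOF (linear) = 2
Step 3: Vibrational DOF = 3*9 - 5 = 22
Step 4: Total = 3 + 2 + 22 = 27

27


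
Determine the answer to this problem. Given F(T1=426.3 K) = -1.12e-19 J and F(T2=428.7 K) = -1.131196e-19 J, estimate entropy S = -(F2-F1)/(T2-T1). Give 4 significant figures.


Step 1: dF = F2 - F1 = -1.131196e-19 - (-1.12e-19) = -1.1196e-21 J
Step 2: dT = T2 - T1 = 428.7 - 426.3 = 2.4 K
Step 3: S = -dF/dT = -(-1.1196e-21)/2.4 = 4.665e-22 J/K

4.665e-22


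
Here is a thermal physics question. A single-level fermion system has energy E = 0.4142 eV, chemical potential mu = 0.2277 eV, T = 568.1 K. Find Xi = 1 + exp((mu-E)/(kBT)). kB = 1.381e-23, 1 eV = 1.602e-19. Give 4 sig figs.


Step 1: (mu - E) = 0.2277 - 0.4142 = -0.1865 eV
Step 2: x = (mu-E)*eV/(kB*T) = -0.1865*1.602e-19/(1.381e-23*568.1) = -3.808
Step 3: exp(x) = 0.02219
Step 4: Xi = 1 + 0.02219 = 1.022

1.022


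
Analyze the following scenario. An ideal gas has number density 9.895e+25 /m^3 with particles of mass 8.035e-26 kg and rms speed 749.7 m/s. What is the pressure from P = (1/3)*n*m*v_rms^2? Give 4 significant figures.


Step 1: v_rms^2 = 749.7^2 = 5.621e+05
Step 2: n*m = 9.895e+25*8.035e-26 = 7.951
Step 3: P = (1/3)*7.951*5.621e+05 = 1.49e+06 Pa

1.49e+06


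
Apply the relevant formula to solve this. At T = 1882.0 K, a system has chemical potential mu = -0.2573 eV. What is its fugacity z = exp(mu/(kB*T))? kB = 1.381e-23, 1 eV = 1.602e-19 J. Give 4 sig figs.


Step 1: Convert mu to Joules: -0.2573*1.602e-19 = -4.122e-20 J
Step 2: kB*T = 1.381e-23*1882.0 = 2.599e-20 J
Step 3: mu/(kB*T) = -1.586
Step 4: z = exp(-1.586) = 0.2048

0.2048


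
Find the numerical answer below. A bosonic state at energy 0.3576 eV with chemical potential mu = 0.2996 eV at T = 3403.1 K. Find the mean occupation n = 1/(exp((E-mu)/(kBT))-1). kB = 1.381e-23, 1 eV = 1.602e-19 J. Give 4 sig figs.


Step 1: (E - mu) = 0.058 eV
Step 2: x = (E-mu)*eV/(kB*T) = 0.058*1.602e-19/(1.381e-23*3403.1) = 0.1977
Step 3: exp(x) = 1.219
Step 4: n = 1/(exp(x)-1) = 4.574

4.574


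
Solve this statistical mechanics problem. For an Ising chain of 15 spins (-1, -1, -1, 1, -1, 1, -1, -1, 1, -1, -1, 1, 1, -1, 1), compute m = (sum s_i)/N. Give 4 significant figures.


Step 1: Count up spins (+1): 6, down spins (-1): 9
Step 2: Total magnetization M = 6 - 9 = -3
Step 3: m = M/N = -3/15 = -0.2

-0.2


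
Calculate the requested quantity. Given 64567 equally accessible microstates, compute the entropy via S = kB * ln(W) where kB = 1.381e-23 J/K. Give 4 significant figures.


Step 1: ln(W) = ln(64567) = 11.08
Step 2: S = kB * ln(W) = 1.381e-23 * 11.08
Step 3: S = 1.53e-22 J/K

1.53e-22


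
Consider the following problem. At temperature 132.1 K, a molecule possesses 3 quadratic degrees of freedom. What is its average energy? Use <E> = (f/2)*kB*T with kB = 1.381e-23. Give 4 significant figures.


Step 1: f/2 = 3/2 = 1.5
Step 2: kB*T = 1.381e-23 * 132.1 = 1.824e-21
Step 3: <E> = 1.5 * 1.824e-21 = 2.736e-21 J

2.736e-21


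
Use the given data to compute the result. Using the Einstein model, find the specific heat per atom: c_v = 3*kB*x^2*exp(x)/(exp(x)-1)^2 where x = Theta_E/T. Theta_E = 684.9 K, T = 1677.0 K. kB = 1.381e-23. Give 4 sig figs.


Step 1: x = Theta_E/T = 684.9/1677.0 = 0.4084
Step 2: x^2 = 0.1668
Step 3: exp(x) = 1.504
Step 4: c_v = 3*1.381e-23*0.1668*1.504/(1.504-1)^2 = 4.086e-23

4.086e-23


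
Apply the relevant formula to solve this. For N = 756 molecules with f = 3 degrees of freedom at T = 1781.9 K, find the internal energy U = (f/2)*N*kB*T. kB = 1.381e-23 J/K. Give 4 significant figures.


Step 1: f/2 = 3/2 = 1.5
Step 2: N*kB*T = 756*1.381e-23*1781.9 = 1.86e-17
Step 3: U = 1.5 * 1.86e-17 = 2.791e-17 J

2.791e-17


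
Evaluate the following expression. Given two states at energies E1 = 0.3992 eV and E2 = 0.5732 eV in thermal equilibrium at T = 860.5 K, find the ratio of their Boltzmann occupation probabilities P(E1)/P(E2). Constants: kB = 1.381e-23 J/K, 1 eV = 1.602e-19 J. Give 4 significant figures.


Step 1: Compute energy difference dE = E1 - E2 = 0.3992 - 0.5732 = -0.174 eV
Step 2: Convert to Joules: dE_J = -0.174 * 1.602e-19 = -2.787e-20 J
Step 3: Compute exponent = -dE_J / (kB * T) = -(-2.787e-20) / (1.381e-23 * 860.5) = 2.346
Step 4: P(E1)/P(E2) = exp(2.346) = 10.44

10.44


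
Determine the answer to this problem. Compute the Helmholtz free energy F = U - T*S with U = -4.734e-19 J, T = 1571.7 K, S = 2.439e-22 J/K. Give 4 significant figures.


Step 1: T*S = 1571.7 * 2.439e-22 = 3.833e-19 J
Step 2: F = U - T*S = -4.734e-19 - 3.833e-19
Step 3: F = -8.567e-19 J

-8.567e-19


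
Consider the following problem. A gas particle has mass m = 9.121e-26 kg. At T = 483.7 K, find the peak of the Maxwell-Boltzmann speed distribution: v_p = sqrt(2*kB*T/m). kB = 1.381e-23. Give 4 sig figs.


Step 1: Numerator = 2*kB*T = 2*1.381e-23*483.7 = 1.336e-20
Step 2: Ratio = 1.336e-20 / 9.121e-26 = 1.465e+05
Step 3: v_p = sqrt(1.465e+05) = 382.7 m/s

382.7


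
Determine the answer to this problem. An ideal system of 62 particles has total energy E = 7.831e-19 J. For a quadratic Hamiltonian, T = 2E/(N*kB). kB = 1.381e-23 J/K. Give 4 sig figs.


Step 1: Numerator = 2*E = 2*7.831e-19 = 1.566e-18 J
Step 2: Denominator = N*kB = 62*1.381e-23 = 8.562e-22
Step 3: T = 1.566e-18 / 8.562e-22 = 1829 K

1829


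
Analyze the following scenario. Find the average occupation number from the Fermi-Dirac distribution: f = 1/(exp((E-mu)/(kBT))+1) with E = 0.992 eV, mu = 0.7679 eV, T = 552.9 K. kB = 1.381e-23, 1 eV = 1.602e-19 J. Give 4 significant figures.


Step 1: (E - mu) = 0.992 - 0.7679 = 0.2241 eV
Step 2: Convert: (E-mu)*eV = 3.59e-20 J
Step 3: x = (E-mu)*eV/(kB*T) = 4.702
Step 4: f = 1/(exp(4.702)+1) = 0.008997

0.008997


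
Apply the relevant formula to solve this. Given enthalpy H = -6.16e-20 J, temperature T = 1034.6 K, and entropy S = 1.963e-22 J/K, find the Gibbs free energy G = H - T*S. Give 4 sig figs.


Step 1: T*S = 1034.6 * 1.963e-22 = 2.031e-19 J
Step 2: G = H - T*S = -6.16e-20 - 2.031e-19
Step 3: G = -2.647e-19 J

-2.647e-19


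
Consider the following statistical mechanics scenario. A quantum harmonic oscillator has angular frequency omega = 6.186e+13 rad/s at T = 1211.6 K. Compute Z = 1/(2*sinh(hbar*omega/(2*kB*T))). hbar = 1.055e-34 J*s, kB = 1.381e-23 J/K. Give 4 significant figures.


Step 1: Compute x = hbar*omega/(kB*T) = 1.055e-34*6.186e+13/(1.381e-23*1211.6) = 0.39
Step 2: x/2 = 0.195
Step 3: sinh(x/2) = 0.1963
Step 4: Z = 1/(2*0.1963) = 2.548

2.548


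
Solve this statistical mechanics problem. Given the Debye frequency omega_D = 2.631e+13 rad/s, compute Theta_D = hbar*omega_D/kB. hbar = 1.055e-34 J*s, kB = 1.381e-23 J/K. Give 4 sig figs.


Step 1: hbar*omega_D = 1.055e-34 * 2.631e+13 = 2.776e-21 J
Step 2: Theta_D = 2.776e-21 / 1.381e-23
Step 3: Theta_D = 201 K

201


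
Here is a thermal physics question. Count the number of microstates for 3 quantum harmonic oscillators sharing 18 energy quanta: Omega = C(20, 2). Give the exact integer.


Step 1: Use binomial coefficient C(20, 2)
Step 2: Numerator = 20! / 18!
Step 3: Denominator = 2!
Step 4: Omega = 190

190


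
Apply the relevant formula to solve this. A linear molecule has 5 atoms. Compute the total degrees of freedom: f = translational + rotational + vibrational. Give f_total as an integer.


Step 1: Translational DOF = 3
Step 2: Rotational DOF (linear) = 2
Step 3: Vibrational DOF = 3*5 - 5 = 10
Step 4: Total = 3 + 2 + 10 = 15

15


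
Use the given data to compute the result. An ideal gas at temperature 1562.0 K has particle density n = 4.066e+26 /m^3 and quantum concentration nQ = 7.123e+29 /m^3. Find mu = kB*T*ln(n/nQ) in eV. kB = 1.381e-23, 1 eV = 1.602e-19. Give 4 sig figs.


Step 1: n/nQ = 4.066e+26/7.123e+29 = 0.0005708
Step 2: ln(n/nQ) = -7.468
Step 3: mu = kB*T*ln(n/nQ) = 2.157e-20*-7.468 = -1.611e-19 J
Step 4: Convert to eV: -1.611e-19/1.602e-19 = -1.006 eV

-1.006


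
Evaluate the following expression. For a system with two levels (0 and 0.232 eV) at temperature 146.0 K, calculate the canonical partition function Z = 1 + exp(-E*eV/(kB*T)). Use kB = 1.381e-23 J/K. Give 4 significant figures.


Step 1: Compute beta*E = E*eV/(kB*T) = 0.232*1.602e-19/(1.381e-23*146.0) = 18.43
Step 2: exp(-beta*E) = exp(-18.43) = 9.874e-09
Step 3: Z = 1 + 9.874e-09 = 1

1


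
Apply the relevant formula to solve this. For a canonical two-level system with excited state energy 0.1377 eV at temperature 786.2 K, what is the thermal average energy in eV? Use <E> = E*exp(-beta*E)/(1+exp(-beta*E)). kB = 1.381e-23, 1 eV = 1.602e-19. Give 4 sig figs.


Step 1: beta*E = 0.1377*1.602e-19/(1.381e-23*786.2) = 2.032
Step 2: exp(-beta*E) = 0.1311
Step 3: <E> = 0.1377*0.1311/(1+0.1311) = 0.01596 eV

0.01596


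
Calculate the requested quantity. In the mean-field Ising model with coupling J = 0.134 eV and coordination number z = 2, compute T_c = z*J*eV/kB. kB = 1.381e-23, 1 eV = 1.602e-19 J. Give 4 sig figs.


Step 1: z*J = 2*0.134 = 0.268 eV
Step 2: Convert to Joules: 0.268*1.602e-19 = 4.293e-20 J
Step 3: T_c = 4.293e-20 / 1.381e-23 = 3109 K

3109


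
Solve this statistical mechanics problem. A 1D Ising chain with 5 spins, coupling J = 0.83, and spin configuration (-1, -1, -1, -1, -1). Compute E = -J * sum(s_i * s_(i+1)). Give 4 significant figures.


Step 1: Nearest-neighbor products: 1, 1, 1, 1
Step 2: Sum of products = 4
Step 3: E = -0.83 * 4 = -3.32

-3.32


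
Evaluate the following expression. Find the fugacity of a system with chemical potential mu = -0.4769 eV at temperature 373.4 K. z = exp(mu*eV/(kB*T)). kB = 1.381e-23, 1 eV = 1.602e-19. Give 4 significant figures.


Step 1: Convert mu to Joules: -0.4769*1.602e-19 = -7.64e-20 J
Step 2: kB*T = 1.381e-23*373.4 = 5.157e-21 J
Step 3: mu/(kB*T) = -14.82
Step 4: z = exp(-14.82) = 3.678e-07

3.678e-07


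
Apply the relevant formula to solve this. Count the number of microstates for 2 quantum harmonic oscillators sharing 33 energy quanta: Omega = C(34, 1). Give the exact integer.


Step 1: Use binomial coefficient C(34, 1)
Step 2: Numerator = 34! / 33!
Step 3: Denominator = 1!
Step 4: Omega = 34

34


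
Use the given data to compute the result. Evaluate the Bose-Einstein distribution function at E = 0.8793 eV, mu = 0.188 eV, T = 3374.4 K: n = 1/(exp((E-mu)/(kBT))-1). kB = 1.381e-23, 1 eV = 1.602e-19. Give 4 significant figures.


Step 1: (E - mu) = 0.6913 eV
Step 2: x = (E-mu)*eV/(kB*T) = 0.6913*1.602e-19/(1.381e-23*3374.4) = 2.377
Step 3: exp(x) = 10.77
Step 4: n = 1/(exp(x)-1) = 0.1024

0.1024


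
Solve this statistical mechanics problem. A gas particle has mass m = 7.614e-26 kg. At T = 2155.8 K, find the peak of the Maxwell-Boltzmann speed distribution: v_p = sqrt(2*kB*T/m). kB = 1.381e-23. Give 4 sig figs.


Step 1: Numerator = 2*kB*T = 2*1.381e-23*2155.8 = 5.954e-20
Step 2: Ratio = 5.954e-20 / 7.614e-26 = 7.82e+05
Step 3: v_p = sqrt(7.82e+05) = 884.3 m/s

884.3


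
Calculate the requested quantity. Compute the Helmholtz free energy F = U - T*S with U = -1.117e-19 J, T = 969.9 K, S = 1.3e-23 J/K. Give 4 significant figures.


Step 1: T*S = 969.9 * 1.3e-23 = 1.261e-20 J
Step 2: F = U - T*S = -1.117e-19 - 1.261e-20
Step 3: F = -1.243e-19 J

-1.243e-19


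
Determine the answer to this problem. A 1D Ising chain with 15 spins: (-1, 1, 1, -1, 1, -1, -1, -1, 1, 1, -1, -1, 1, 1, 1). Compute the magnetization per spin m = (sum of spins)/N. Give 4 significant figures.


Step 1: Count up spins (+1): 8, down spins (-1): 7
Step 2: Total magnetization M = 8 - 7 = 1
Step 3: m = M/N = 1/15 = 0.06667

0.06667


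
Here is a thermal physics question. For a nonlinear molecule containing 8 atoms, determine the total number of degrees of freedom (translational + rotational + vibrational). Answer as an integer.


Step 1: Translational DOF = 3
Step 2: Rotational DOF (nonlinear) = 3
Step 3: Vibrational DOF = 3*8 - 6 = 18
Step 4: Total = 3 + 3 + 18 = 24

24


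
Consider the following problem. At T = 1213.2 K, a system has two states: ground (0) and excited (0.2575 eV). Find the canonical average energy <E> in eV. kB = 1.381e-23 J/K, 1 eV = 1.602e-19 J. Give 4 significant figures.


Step 1: beta*E = 0.2575*1.602e-19/(1.381e-23*1213.2) = 2.462
Step 2: exp(-beta*E) = 0.08525
Step 3: <E> = 0.2575*0.08525/(1+0.08525) = 0.02023 eV

0.02023


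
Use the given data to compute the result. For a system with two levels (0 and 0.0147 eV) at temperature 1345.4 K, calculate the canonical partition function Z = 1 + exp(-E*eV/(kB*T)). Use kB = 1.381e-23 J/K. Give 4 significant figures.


Step 1: Compute beta*E = E*eV/(kB*T) = 0.0147*1.602e-19/(1.381e-23*1345.4) = 0.1267
Step 2: exp(-beta*E) = exp(-0.1267) = 0.881
Step 3: Z = 1 + 0.881 = 1.881

1.881


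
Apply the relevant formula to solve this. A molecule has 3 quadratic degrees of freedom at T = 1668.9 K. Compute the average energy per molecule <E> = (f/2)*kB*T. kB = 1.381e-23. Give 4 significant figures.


Step 1: f/2 = 3/2 = 1.5
Step 2: kB*T = 1.381e-23 * 1668.9 = 2.305e-20
Step 3: <E> = 1.5 * 2.305e-20 = 3.457e-20 J

3.457e-20


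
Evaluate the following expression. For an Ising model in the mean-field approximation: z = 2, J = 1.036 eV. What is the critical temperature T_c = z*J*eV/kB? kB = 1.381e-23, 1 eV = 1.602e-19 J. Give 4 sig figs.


Step 1: z*J = 2*1.036 = 2.072 eV
Step 2: Convert to Joules: 2.072*1.602e-19 = 3.319e-19 J
Step 3: T_c = 3.319e-19 / 1.381e-23 = 2.404e+04 K

2.404e+04


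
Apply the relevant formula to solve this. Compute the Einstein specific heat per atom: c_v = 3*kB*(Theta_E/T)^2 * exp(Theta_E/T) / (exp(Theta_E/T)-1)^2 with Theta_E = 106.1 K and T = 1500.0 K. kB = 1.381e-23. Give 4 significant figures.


Step 1: x = Theta_E/T = 106.1/1500.0 = 0.07073
Step 2: x^2 = 0.005003
Step 3: exp(x) = 1.073
Step 4: c_v = 3*1.381e-23*0.005003*1.073/(1.073-1)^2 = 4.141e-23

4.141e-23


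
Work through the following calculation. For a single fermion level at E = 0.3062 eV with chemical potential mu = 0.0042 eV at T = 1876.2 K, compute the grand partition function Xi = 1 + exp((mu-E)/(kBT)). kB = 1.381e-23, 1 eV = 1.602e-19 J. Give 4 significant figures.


Step 1: (mu - E) = 0.0042 - 0.3062 = -0.302 eV
Step 2: x = (mu-E)*eV/(kB*T) = -0.302*1.602e-19/(1.381e-23*1876.2) = -1.867
Step 3: exp(x) = 0.1546
Step 4: Xi = 1 + 0.1546 = 1.155

1.155


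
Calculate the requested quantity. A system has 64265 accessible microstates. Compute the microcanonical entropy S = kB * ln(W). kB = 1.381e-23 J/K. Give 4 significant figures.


Step 1: ln(W) = ln(64265) = 11.07
Step 2: S = kB * ln(W) = 1.381e-23 * 11.07
Step 3: S = 1.529e-22 J/K

1.529e-22


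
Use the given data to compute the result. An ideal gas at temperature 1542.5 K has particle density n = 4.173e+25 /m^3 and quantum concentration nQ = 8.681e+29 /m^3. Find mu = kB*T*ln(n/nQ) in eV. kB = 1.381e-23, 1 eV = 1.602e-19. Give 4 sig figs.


Step 1: n/nQ = 4.173e+25/8.681e+29 = 4.807e-05
Step 2: ln(n/nQ) = -9.943
Step 3: mu = kB*T*ln(n/nQ) = 2.13e-20*-9.943 = -2.118e-19 J
Step 4: Convert to eV: -2.118e-19/1.602e-19 = -1.322 eV

-1.322


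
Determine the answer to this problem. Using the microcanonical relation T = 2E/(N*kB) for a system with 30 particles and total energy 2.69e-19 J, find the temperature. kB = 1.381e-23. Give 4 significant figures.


Step 1: Numerator = 2*E = 2*2.69e-19 = 5.38e-19 J
Step 2: Denominator = N*kB = 30*1.381e-23 = 4.143e-22
Step 3: T = 5.38e-19 / 4.143e-22 = 1299 K

1299


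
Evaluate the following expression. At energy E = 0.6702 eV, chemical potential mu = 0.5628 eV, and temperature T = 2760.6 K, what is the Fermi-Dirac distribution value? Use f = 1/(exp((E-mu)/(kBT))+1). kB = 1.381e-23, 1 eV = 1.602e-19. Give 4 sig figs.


Step 1: (E - mu) = 0.6702 - 0.5628 = 0.1074 eV
Step 2: Convert: (E-mu)*eV = 1.721e-20 J
Step 3: x = (E-mu)*eV/(kB*T) = 0.4513
Step 4: f = 1/(exp(0.4513)+1) = 0.3891

0.3891


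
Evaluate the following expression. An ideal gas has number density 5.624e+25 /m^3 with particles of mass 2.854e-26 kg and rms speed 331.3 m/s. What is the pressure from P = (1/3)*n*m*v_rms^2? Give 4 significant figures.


Step 1: v_rms^2 = 331.3^2 = 1.098e+05
Step 2: n*m = 5.624e+25*2.854e-26 = 1.605
Step 3: P = (1/3)*1.605*1.098e+05 = 5.872e+04 Pa

5.872e+04


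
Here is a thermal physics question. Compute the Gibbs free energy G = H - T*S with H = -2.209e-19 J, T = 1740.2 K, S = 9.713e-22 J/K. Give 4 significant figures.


Step 1: T*S = 1740.2 * 9.713e-22 = 1.69e-18 J
Step 2: G = H - T*S = -2.209e-19 - 1.69e-18
Step 3: G = -1.911e-18 J

-1.911e-18
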